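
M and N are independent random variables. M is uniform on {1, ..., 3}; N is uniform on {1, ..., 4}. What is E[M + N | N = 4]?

6

P(N = 4) = 1/4.
Summing (M+N)·P(x,y) over outcomes with N = 4 gives 3/2.
E[M + N | N = 4] = (3/2) / (1/4) = 6.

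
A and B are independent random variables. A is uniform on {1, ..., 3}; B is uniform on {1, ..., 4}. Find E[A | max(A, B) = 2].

Outcomes with max(A, B) = 2: (1,2), (2,1), (2,2), each with probability 1/12.
E[A | max(A, B) = 2] = (1 + 2 + 2) / 3 = 5/3.

5/3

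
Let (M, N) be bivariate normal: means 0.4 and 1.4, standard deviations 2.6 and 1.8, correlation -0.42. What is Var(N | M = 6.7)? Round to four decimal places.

For a bivariate normal, Var(N | M=x) = σ_N²(1 − ρ²).
Var(N | M=6.7) = (1.8)²·(1 − (-0.42)²) = 3.24·0.8236 = 2.6685.

2.6685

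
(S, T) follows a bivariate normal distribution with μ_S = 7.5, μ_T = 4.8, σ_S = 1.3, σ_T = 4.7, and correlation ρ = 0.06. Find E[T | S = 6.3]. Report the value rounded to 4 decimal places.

4.5397

E[T | S=x] = μ_T + ρ(σ_T/σ_S)(x − μ_S) for jointly normal variables.
E[T | S=6.3] = 4.8 + (0.06)·(4.7/1.3)·(6.3 − (7.5)) = 4.8 + (0.21692)·(-1.2) = 4.5397.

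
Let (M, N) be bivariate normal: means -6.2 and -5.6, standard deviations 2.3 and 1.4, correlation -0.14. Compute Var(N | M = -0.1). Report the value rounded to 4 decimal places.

The conditional variance in a bivariate normal is σ_N²(1 − ρ²), independent of x.
Var(N | M=-0.1) = (1.4)²·(1 − (-0.14)²) = 1.96·0.9804 = 1.9216.

1.9216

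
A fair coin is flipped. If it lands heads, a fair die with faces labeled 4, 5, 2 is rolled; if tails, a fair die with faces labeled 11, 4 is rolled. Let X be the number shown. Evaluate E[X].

E[X | heads] = (4+5+2)/3 = 11/3.
E[X | tails] = (11+4)/2 = 15/2.
E[X] = (1/2)·(11/3) + (1/2)·(15/2) = 67/12.

67/12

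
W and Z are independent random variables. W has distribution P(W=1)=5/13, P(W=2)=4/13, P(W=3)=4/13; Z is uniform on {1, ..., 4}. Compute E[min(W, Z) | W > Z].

4/3

P(W > Z) = 3/13.
Summing min(W,Z)·P(x,y) over outcomes with W > Z gives 4/13.
E[min(W, Z) | W > Z] = (4/13) / (3/13) = 4/3.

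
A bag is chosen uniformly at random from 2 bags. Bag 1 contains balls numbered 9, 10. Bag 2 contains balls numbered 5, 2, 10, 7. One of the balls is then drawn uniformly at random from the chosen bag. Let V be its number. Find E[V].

E[V | bag 1] = (9+10)/2 = 19/2.
E[V | bag 2] = (5+2+10+7)/4 = 6.
E[V] = (1/2)·(19/2) + (1/2)·(6) = 31/4.

31/4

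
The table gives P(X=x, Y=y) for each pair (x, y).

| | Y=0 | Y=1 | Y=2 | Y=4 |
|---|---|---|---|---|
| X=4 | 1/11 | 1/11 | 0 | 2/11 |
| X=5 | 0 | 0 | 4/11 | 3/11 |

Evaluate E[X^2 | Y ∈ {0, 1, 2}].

P(Y ∈ {0, 1, 2}) = 6/11.
Σ X^2·P over the event = 16·(1/11) + 16·(1/11) + 25·(4/11) = 12.
E[X^2 | Y ∈ {0, 1, 2}] = (12) / (6/11) = 22.

22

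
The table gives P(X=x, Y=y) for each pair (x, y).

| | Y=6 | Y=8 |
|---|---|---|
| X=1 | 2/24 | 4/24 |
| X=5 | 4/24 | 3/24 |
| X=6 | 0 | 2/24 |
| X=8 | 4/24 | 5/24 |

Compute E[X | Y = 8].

71/14

P(Y = 8) = 7/12.
Σ X·P over the event = 1·(4/24) + 5·(3/24) + 6·(2/24) + 8·(5/24) = 71/24.
E[X | Y = 8] = (71/24) / (7/12) = 71/14.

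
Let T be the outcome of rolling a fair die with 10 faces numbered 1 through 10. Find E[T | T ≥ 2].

6

Given T ≥ 2, T is equally likely to be any of {2, 3, 4, 5, 6, 7, 8, 9, 10}.
E[T | T ≥ 2] = (2 + 3 + 4 + 5 + 6 + 7 + 8 + 9 + 10) / 9 = 6.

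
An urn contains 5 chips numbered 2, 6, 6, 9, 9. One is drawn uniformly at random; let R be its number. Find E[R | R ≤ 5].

2

P(R ≤ 5) = 1/5.
Σ over the event: 2·1/5 = 2/5.
E[R | R ≤ 5] = (2/5) / (1/5) = 2.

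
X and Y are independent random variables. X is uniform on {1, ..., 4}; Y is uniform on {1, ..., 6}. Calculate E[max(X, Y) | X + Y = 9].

P(X + Y = 9) = 1/12.
Summing max(X,Y)·P(x,y) over outcomes with X + Y = 9 gives 11/24.
E[max(X, Y) | X + Y = 9] = (11/24) / (1/12) = 11/2.

11/2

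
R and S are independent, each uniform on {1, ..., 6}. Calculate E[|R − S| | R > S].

7/3

P(R > S) = 5/12.
Summing |R−S|·P(x,y) over outcomes with R > S gives 35/36.
E[|R − S| | R > S] = (35/36) / (5/12) = 7/3.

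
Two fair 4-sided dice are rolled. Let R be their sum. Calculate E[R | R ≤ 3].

8/3

P(R ≤ 3) = 3/16.
Σ over the event: 2·1/16 + 3·1/8 = 1/2.
E[R | R ≤ 3] = (1/2) / (3/16) = 8/3.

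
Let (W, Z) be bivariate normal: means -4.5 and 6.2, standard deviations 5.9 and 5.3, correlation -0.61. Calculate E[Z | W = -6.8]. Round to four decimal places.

7.4603

The regression of Z on W has slope ρ·σ_Z/σ_W and passes through (μ_W, μ_Z).
E[Z | W=-6.8] = 6.2 + (-0.61)·(5.3/5.9)·(-6.8 − (-4.5)) = 6.2 + (-0.54797)·(-2.3) = 7.4603.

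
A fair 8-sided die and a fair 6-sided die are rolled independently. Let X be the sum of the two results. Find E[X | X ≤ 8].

160/27

P(X ≤ 8) = 9/16.
Σ over the event: 2·1/48 + 3·1/24 + 4·1/16 + 5·1/12 + 6·5/48 + 7·1/8 + 8·1/8 = 10/3.
E[X | X ≤ 8] = (10/3) / (9/16) = 160/27.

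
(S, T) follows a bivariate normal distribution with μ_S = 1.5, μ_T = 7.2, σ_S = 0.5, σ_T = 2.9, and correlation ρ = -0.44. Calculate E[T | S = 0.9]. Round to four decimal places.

8.7312

For a bivariate normal, E[T | S=x] = μ_T + ρ·(σ_T/σ_S)·(x − μ_S).
E[T | S=0.9] = 7.2 + (-0.44)·(2.9/0.5)·(0.9 − (1.5)) = 7.2 + (-2.552)·(-0.6) = 8.7312.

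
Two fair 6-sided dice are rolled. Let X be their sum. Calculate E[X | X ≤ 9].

94/15

P(X ≤ 9) = 5/6.
Σ over the event: 2·1/36 + 3·1/18 + 4·1/12 + 5·1/9 + 6·5/36 + 7·1/6 + 8·5/36 + 9·1/9 = 47/9.
E[X | X ≤ 9] = (47/9) / (5/6) = 94/15.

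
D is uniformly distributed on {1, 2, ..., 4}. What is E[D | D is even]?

3

Given D is even, D is equally likely to be any of {2, 4}.
E[D | D is even] = (2 + 4) / 2 = 3.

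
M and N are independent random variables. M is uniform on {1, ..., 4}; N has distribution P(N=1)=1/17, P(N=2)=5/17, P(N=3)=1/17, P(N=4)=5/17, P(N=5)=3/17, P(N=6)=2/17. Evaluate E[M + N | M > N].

37/7

P(M > N) = 7/34.
Summing (M+N)·P(x,y) over outcomes with M > N gives 37/34.
E[M + N | M > N] = (37/34) / (7/34) = 37/7.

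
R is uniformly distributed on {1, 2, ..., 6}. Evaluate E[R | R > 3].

Given R > 3, R is equally likely to be any of {4, 5, 6}.
E[R | R > 3] = (4 + 5 + 6) / 3 = 5.

5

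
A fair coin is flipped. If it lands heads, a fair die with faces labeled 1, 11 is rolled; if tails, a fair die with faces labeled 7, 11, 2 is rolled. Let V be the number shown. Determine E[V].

E[V | heads] = (1+11)/2 = 6.
E[V | tails] = (7+11+2)/3 = 20/3.
By the law of total expectation,
E[V] = (1/2)·(6) + (1/2)·(20/3) = 19/3.

19/3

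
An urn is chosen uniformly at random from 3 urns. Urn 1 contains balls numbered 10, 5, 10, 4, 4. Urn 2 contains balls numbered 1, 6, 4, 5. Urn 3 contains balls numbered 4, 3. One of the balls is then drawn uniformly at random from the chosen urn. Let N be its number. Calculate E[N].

E[N | urn 1] = (10+5+10+4+4)/5 = 33/5.
E[N | urn 2] = (1+6+4+5)/4 = 4.
E[N | urn 3] = (4+3)/2 = 7/2.
E[N] = (1/3)·(33/5) + (1/3)·(4) + (1/3)·(7/2) = 47/10.

47/10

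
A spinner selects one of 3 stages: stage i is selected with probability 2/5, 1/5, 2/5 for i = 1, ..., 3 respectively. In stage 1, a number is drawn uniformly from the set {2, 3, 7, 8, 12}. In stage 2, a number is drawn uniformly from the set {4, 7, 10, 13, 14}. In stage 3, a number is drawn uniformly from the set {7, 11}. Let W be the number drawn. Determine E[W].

202/25

E[W | stage 1] = (2+3+7+8+12)/5 = 32/5.
E[W | stage 2] = (4+7+10+13+14)/5 = 48/5.
E[W | stage 3] = (7+11)/2 = 9.
By the law of total expectation,
E[W] = (2/5)·(32/5) + (1/5)·(48/5) + (2/5)·(9) = 202/25.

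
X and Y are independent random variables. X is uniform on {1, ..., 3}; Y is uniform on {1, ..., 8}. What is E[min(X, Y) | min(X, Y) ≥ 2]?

P(min(X, Y) ≥ 2) = 7/12.
Summing min(X,Y)·P(x,y) over outcomes with min(X, Y) ≥ 2 gives 17/12.
E[min(X, Y) | min(X, Y) ≥ 2] = (17/12) / (7/12) = 17/7.

17/7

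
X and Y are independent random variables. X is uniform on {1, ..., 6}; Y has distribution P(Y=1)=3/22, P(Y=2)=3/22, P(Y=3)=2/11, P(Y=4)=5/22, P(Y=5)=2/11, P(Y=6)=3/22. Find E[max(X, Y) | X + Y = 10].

P(X + Y = 10) = 1/11.
Summing max(X,Y)·P(x,y) over outcomes with X + Y = 10 gives 17/33.
E[max(X, Y) | X + Y = 10] = (17/33) / (1/11) = 17/3.

17/3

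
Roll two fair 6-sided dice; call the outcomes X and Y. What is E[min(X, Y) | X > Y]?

7/3

P(X > Y) = 5/12.
Summing min(X,Y)·P(x,y) over outcomes with X > Y gives 35/36.
E[min(X, Y) | X > Y] = (35/36) / (5/12) = 7/3.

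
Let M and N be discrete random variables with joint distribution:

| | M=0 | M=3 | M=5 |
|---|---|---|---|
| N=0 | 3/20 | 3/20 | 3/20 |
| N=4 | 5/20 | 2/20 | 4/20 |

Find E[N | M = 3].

P(M = 3) = 1/4.
Σ N·P over the event = 0·(3/20) + 4·(2/20) = 2/5.
E[N | M = 3] = (2/5) / (1/4) = 8/5.

8/5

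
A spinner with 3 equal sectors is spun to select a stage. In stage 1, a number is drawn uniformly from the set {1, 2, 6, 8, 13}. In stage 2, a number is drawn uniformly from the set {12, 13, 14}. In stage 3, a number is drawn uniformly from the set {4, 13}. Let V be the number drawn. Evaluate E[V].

E[V | stage 1] = (1+2+6+8+13)/5 = 6.
E[V | stage 2] = (12+13+14)/3 = 13.
E[V | stage 3] = (4+13)/2 = 17/2.
E[V] = (1/3)·(6) + (1/3)·(13) + (1/3)·(17/2) = 55/6.

55/6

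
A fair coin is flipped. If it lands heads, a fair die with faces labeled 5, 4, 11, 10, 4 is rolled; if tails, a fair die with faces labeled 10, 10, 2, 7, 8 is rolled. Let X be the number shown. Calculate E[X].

71/10

E[X | heads] = (5+4+11+10+4)/5 = 34/5.
E[X | tails] = (10+10+2+7+8)/5 = 37/5.
By the law of total expectation,
E[X] = (1/2)·(34/5) + (1/2)·(37/5) = 71/10.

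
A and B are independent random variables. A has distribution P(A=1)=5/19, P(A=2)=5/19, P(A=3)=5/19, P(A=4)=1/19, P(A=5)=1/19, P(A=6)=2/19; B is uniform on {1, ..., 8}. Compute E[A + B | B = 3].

108/19

P(B = 3) = 1/8.
Summing (A+B)·P(x,y) over outcomes with B = 3 gives 27/38.
E[A + B | B = 3] = (27/38) / (1/8) = 108/19.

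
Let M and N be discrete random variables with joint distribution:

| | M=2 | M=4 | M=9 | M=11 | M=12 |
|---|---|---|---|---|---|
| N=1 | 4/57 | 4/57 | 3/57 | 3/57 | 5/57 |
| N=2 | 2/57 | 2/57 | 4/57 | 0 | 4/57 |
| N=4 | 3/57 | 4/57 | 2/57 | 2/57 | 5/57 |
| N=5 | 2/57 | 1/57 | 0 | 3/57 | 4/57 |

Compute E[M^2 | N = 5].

963/10

P(N = 5) = 10/57.
Σ M^2·P over the event = 4·(2/57) + 16·(1/57) + 121·(3/57) + 144·(4/57) = 321/19.
E[M^2 | N = 5] = (321/19) / (10/57) = 963/10.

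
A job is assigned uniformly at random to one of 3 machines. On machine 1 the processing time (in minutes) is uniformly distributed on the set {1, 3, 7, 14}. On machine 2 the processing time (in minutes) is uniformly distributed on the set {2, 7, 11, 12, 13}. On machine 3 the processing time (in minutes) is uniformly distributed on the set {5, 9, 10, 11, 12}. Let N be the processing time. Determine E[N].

493/60

E[N | machine 1] = (1+3+7+14)/4 = 25/4.
E[N | machine 2] = (2+7+11+12+13)/5 = 9.
E[N | machine 3] = (5+9+10+11+12)/5 = 47/5.
E[N] = (1/3)·(25/4) + (1/3)·(9) + (1/3)·(47/5) = 493/60.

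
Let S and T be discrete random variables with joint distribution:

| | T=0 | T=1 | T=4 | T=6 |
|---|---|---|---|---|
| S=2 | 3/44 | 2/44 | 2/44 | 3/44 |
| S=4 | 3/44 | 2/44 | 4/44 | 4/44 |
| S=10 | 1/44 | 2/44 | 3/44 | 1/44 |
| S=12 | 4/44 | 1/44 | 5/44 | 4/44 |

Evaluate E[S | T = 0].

76/11

P(T = 0) = 1/4.
Σ S·P over the event = 2·(3/44) + 4·(3/44) + 10·(1/44) + 12·(4/44) = 19/11.
E[S | T = 0] = (19/11) / (1/4) = 76/11.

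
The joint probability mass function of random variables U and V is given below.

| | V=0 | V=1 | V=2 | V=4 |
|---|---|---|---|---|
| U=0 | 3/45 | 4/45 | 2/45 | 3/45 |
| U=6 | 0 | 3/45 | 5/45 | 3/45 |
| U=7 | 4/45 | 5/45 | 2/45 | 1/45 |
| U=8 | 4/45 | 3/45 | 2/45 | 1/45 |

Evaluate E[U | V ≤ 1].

137/26

P(V ≤ 1) = 26/45.
Σ U·P over the event = 0·(3/45) + 0·(4/45) + 6·(3/45) + 7·(4/45) + 7·(5/45) + 8·(4/45) + 8·(3/45) = 137/45.
E[U | V ≤ 1] = (137/45) / (26/45) = 137/26.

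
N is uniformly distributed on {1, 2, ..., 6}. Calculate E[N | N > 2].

Given N > 2, N is equally likely to be any of {3, 4, 5, 6}.
E[N | N > 2] = (3 + 4 + 5 + 6) / 4 = 9/2.

9/2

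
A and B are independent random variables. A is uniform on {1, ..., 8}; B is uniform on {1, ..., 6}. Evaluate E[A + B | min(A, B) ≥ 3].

10

P(min(A, B) ≥ 3) = 1/2.
Summing (A+B)·P(x,y) over outcomes with min(A, B) ≥ 3 gives 5.
E[A + B | min(A, B) ≥ 3] = (5) / (1/2) = 10.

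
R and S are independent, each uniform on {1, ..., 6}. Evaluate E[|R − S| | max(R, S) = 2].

Outcomes with max(R, S) = 2: (1,2), (2,1), (2,2), each with probability 1/36.
E[|R − S| | max(R, S) = 2] = (1 + 1 + 0) / 3 = 2/3.

2/3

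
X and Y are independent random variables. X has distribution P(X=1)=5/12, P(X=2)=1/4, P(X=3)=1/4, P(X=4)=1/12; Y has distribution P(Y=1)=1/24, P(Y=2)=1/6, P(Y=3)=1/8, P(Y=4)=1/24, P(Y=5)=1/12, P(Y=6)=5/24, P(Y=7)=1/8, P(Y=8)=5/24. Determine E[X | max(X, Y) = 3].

P(max(X, Y) = 3) = 1/6.
Summing X·P(x,y) over outcomes with max(X, Y) = 3 gives 35/96.
E[X | max(X, Y) = 3] = (35/96) / (1/6) = 35/16.

35/16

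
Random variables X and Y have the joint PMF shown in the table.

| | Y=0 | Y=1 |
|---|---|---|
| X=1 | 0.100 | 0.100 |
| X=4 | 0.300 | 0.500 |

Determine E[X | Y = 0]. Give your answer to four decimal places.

3.2500

P(Y = 0) = 0.400.
Σ X·P over the event = 1·(0.100) + 4·(0.300) = 1.300.
E[X | Y = 0] = (1.300) / (0.400) = 3.2500.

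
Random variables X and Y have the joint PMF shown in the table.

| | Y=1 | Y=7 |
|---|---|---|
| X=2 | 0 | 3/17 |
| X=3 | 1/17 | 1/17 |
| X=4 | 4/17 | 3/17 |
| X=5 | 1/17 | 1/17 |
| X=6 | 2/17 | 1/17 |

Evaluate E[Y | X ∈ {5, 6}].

17/5

P(X ∈ {5, 6}) = 5/17.
Σ Y·P over the event = 1·(1/17) + 7·(1/17) + 1·(2/17) + 7·(1/17) = 1.
E[Y | X ∈ {5, 6}] = (1) / (5/17) = 17/5.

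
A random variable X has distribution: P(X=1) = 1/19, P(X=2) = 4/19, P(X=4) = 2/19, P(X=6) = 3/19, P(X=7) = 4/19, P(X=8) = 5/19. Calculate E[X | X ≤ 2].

9/5

P(X ≤ 2) = 5/19.
Σ over the event: 1·1/19 + 2·4/19 = 9/19.
E[X | X ≤ 2] = (9/19) / (5/19) = 9/5.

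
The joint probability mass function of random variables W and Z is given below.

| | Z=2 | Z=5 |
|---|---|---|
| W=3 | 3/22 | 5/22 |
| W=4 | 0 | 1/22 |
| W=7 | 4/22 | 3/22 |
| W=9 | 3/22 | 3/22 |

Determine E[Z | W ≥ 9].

P(W ≥ 9) = 3/11.
Σ Z·P over the event = 2·(3/22) + 5·(3/22) = 21/22.
E[Z | W ≥ 9] = (21/22) / (3/11) = 7/2.

7/2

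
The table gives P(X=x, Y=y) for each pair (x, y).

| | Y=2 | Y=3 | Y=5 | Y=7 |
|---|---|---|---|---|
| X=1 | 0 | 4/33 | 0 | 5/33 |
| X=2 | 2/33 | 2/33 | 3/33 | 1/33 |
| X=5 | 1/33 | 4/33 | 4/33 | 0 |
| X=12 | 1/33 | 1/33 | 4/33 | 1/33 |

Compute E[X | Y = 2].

21/4

P(Y = 2) = 4/33.
Summing X·P(X=x,Y=y) over the conditioning event gives 7/11.
E[X | Y = 2] = (7/11) / (4/33) = 21/4.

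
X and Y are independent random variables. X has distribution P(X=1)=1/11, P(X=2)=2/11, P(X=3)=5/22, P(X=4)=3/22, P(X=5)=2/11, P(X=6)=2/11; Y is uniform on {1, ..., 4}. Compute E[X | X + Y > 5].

P(X + Y > 5) = 5/8.
Summing X·P(x,y) over outcomes with X + Y > 5 gives 125/44.
E[X | X + Y > 5] = (125/44) / (5/8) = 50/11.

50/11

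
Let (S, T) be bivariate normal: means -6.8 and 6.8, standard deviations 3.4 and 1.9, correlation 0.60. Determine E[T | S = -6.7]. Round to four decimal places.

6.8335

E[T | S=x] = μ_T + ρ(σ_T/σ_S)(x − μ_S) for jointly normal variables.
E[T | S=-6.7] = 6.8 + (0.60)·(1.9/3.4)·(-6.7 − (-6.8)) = 6.8 + (0.33529)·(0.1) = 6.8335.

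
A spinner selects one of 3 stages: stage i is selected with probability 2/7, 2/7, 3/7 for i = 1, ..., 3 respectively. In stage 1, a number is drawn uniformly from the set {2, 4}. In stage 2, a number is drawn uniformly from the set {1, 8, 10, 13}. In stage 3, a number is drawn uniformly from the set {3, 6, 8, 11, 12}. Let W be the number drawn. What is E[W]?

E[W | stage 1] = (2+4)/2 = 3.
E[W | stage 2] = (1+8+10+13)/4 = 8.
E[W | stage 3] = (3+6+8+11+12)/5 = 8.
E[W] = (2/7)·(3) + (2/7)·(8) + (3/7)·(8) = 46/7.

46/7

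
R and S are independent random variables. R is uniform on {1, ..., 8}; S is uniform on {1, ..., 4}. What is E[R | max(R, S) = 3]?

12/5

Outcomes with max(R, S) = 3: (1,3), (2,3), (3,1), (3,2), (3,3), each with probability 1/32.
E[R | max(R, S) = 3] = (1 + 2 + 3 + 3 + 3) / 5 = 12/5.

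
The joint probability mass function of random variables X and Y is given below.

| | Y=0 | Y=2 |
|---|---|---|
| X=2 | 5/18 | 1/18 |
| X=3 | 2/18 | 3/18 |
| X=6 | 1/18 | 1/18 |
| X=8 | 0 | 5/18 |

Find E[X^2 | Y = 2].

387/10

P(Y = 2) = 5/9.
Σ X^2·P over the event = 4·(1/18) + 9·(3/18) + 36·(1/18) + 64·(5/18) = 43/2.
E[X^2 | Y = 2] = (43/2) / (5/9) = 387/10.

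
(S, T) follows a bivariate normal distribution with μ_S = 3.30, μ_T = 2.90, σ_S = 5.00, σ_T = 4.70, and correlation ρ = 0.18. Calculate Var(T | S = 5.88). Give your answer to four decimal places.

21.3743

The conditional variance in a bivariate normal is σ_T²(1 − ρ²), independent of x.
Var(T | S=5.88) = (4.70)²·(1 − (0.18)²) = 22.09·0.9676 = 21.3743.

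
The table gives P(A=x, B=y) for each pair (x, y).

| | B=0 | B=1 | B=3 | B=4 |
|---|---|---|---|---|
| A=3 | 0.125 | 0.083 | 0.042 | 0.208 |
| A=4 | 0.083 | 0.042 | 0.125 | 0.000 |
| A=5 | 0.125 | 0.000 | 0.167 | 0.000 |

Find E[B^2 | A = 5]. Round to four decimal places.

P(A = 5) = 0.292.
Summing B^2·P(A=x,B=y) over the conditioning event gives 1.503.
E[B^2 | A = 5] = (1.503) / (0.292) = 5.1473.

5.1473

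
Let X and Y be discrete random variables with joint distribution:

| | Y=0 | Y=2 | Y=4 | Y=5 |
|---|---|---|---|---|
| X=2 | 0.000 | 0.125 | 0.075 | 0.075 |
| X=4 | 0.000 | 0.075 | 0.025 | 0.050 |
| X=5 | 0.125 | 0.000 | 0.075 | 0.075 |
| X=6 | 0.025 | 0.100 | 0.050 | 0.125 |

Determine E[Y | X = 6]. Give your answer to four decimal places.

P(X = 6) = 0.300.
Summing Y·P(X=x,Y=y) over the conditioning event gives 1.025.
E[Y | X = 6] = (1.025) / (0.300) = 3.4167.

3.4167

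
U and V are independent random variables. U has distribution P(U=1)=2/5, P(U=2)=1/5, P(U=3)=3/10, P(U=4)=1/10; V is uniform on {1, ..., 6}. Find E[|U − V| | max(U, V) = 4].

25/13

P(max(U, V) = 4) = 13/60.
Summing |U−V|·P(x,y) over outcomes with max(U, V) = 4 gives 5/12.
E[|U − V| | max(U, V) = 4] = (5/12) / (13/60) = 25/13.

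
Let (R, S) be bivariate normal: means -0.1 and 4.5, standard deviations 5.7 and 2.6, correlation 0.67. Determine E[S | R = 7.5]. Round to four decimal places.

For a bivariate normal, E[S | R=x] = μ_S + ρ·(σ_S/σ_R)·(x − μ_R).
E[S | R=7.5] = 4.5 + (0.67)·(2.6/5.7)·(7.5 − (-0.1)) = 4.5 + (0.305614)·(7.6) = 6.8227.

6.8227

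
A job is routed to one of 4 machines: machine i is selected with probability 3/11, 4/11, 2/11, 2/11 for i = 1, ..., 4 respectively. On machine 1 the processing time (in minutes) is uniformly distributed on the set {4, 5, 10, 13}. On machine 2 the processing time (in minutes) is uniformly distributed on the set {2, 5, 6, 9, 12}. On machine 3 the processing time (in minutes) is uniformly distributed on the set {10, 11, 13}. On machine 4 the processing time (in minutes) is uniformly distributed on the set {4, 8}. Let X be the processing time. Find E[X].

E[X | machine 1] = (4+5+10+13)/4 = 8.
E[X | machine 2] = (2+5+6+9+12)/5 = 34/5.
E[X | machine 3] = (10+11+13)/3 = 34/3.
E[X | machine 4] = (4+8)/2 = 6.
By the law of total expectation,
E[X] = (3/11)·(8) + (4/11)·(34/5) + (2/11)·(34/3) + (2/11)·(6) = 1288/165.

1288/165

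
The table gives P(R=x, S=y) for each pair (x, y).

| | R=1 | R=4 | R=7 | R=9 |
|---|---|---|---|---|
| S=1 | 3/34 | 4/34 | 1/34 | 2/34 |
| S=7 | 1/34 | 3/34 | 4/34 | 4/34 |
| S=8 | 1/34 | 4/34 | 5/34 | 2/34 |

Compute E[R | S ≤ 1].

P(S ≤ 1) = 5/17.
Σ R·P over the event = 1·(3/34) + 4·(4/34) + 7·(1/34) + 9·(2/34) = 22/17.
E[R | S ≤ 1] = (22/17) / (5/17) = 22/5.

22/5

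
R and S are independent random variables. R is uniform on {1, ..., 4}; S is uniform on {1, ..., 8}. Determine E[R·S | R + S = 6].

P(R + S = 6) = 1/8.
Summing RS·P(x,y) over outcomes with R + S = 6 gives 15/16.
E[R·S | R + S = 6] = (15/16) / (1/8) = 15/2.

15/2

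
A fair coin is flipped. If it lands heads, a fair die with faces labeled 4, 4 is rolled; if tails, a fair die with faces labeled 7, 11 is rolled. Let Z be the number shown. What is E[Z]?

13/2

E[Z | heads] = (4+4)/2 = 4.
E[Z | tails] = (7+11)/2 = 9.
By the law of total expectation,
E[Z] = (1/2)·(4) + (1/2)·(9) = 13/2.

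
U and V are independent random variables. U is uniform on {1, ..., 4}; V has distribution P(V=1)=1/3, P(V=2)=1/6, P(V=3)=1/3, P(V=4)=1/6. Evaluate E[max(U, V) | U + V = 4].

14/5

P(U + V = 4) = 5/24.
Summing max(U,V)·P(x,y) over outcomes with U + V = 4 gives 7/12.
E[max(U, V) | U + V = 4] = (7/12) / (5/24) = 14/5.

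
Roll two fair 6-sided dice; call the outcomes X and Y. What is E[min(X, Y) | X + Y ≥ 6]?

P(X + Y ≥ 6) = 13/18.
Summing min(X,Y)·P(x,y) over outcomes with X + Y ≥ 6 gives 13/6.
E[min(X, Y) | X + Y ≥ 6] = (13/6) / (13/18) = 3.

3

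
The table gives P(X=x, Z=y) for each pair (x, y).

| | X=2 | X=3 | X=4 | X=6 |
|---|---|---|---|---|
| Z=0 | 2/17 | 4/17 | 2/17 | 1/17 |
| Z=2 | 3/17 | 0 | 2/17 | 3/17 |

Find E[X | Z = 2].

P(Z = 2) = 8/17.
Σ X·P over the event = 2·(3/17) + 4·(2/17) + 6·(3/17) = 32/17.
E[X | Z = 2] = (32/17) / (8/17) = 4.

4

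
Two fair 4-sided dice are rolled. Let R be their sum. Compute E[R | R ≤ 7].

24/5

P(R ≤ 7) = 15/16.
Σ over the event: 2·1/16 + 3·1/8 + 4·3/16 + 5·1/4 + 6·3/16 + 7·1/8 = 9/2.
E[R | R ≤ 7] = (9/2) / (15/16) = 24/5.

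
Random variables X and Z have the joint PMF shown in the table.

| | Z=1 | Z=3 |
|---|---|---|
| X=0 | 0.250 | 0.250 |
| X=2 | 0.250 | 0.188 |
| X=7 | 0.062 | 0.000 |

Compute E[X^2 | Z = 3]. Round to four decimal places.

P(Z = 3) = 0.438.
Σ X^2·P over the event = 0·(0.250) + 4·(0.188) = 0.752.
E[X^2 | Z = 3] = (0.752) / (0.438) = 1.7169.

1.7169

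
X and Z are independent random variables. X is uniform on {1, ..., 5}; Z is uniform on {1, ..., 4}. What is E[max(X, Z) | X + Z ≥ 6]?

P(X + Z ≥ 6) = 1/2.
Summing max(X,Z)·P(x,y) over outcomes with X + Z ≥ 6 gives 43/20.
E[max(X, Z) | X + Z ≥ 6] = (43/20) / (1/2) = 43/10.

43/10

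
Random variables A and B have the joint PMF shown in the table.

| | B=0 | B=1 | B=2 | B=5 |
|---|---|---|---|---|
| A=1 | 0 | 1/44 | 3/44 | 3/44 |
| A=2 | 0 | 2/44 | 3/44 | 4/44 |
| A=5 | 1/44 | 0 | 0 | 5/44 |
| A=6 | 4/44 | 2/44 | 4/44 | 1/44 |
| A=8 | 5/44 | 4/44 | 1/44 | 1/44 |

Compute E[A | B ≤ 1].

P(B ≤ 1) = 19/44.
Σ A·P over the event = 1·(1/44) + 2·(2/44) + 5·(1/44) + 6·(4/44) + 6·(2/44) + 8·(5/44) + 8·(4/44) = 59/22.
E[A | B ≤ 1] = (59/22) / (19/44) = 118/19.

118/19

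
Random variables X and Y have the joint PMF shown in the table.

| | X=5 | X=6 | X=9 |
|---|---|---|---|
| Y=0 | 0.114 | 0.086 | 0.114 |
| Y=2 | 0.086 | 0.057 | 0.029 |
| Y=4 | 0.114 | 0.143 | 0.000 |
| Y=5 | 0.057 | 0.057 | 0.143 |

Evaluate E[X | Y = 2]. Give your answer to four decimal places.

6.0058

P(Y = 2) = 0.172.
Σ X·P over the event = 5·(0.086) + 6·(0.057) + 9·(0.029) = 1.033.
E[X | Y = 2] = (1.033) / (0.172) = 6.0058.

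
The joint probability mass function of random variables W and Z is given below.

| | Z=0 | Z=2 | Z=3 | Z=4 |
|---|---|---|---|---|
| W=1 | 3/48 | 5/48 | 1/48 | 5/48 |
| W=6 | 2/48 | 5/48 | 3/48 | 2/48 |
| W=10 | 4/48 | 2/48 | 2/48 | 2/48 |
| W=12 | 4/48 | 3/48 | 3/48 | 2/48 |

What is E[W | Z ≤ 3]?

269/37

P(Z ≤ 3) = 37/48.
Summing W·P(W=x,Z=y) over the conditioning event gives 269/48.
E[W | Z ≤ 3] = (269/48) / (37/48) = 269/37.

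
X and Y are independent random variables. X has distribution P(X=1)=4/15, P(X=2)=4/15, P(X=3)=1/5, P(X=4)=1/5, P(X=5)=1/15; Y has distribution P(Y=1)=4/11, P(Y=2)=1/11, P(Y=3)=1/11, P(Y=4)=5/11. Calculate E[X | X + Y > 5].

P(X + Y > 5) = 14/33.
Summing X·P(x,y) over outcomes with X + Y > 5 gives 233/165.
E[X | X + Y > 5] = (233/165) / (14/33) = 233/70.

233/70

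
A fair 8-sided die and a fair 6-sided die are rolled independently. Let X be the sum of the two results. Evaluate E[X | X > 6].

314/33

P(X > 6) = 11/16.
Σ over the event: 7·1/8 + 8·1/8 + 9·1/8 + 10·5/48 + 11·1/12 + 12·1/16 + 13·1/24 + 14·1/48 = 157/24.
E[X | X > 6] = (157/24) / (11/16) = 314/33.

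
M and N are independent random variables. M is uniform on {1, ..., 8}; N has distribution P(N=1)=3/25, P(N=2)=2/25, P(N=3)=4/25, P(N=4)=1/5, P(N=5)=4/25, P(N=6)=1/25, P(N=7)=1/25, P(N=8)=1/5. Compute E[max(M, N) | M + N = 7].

P(M + N = 7) = 19/200.
Summing max(M,N)·P(x,y) over outcomes with M + N = 7 gives 9/20.
E[max(M, N) | M + N = 7] = (9/20) / (19/200) = 90/19.

90/19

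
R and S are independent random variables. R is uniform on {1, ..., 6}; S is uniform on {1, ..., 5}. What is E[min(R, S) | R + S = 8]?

Outcomes with R + S = 8: (3,5), (4,4), (5,3), (6,2), each with probability 1/30.
E[min(R, S) | R + S = 8] = (3 + 4 + 3 + 2) / 4 = 3.

3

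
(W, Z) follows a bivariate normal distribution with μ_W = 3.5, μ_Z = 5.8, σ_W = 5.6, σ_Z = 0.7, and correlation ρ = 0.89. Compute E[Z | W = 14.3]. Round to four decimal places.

For a bivariate normal, E[Z | W=x] = μ_Z + ρ·(σ_Z/σ_W)·(x − μ_W).
E[Z | W=14.3] = 5.8 + (0.89)·(0.7/5.6)·(14.3 − (3.5)) = 5.8 + (0.11125)·(10.8) = 7.0015.

7.0015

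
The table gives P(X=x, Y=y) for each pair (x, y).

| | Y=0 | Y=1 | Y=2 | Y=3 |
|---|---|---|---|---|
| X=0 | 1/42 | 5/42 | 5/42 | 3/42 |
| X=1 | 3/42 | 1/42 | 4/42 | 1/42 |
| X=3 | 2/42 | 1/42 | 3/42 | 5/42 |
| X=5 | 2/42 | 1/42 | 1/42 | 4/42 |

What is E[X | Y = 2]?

18/13

P(Y = 2) = 13/42.
Σ X·P over the event = 0·(5/42) + 1·(4/42) + 3·(3/42) + 5·(1/42) = 3/7.
E[X | Y = 2] = (3/7) / (13/42) = 18/13.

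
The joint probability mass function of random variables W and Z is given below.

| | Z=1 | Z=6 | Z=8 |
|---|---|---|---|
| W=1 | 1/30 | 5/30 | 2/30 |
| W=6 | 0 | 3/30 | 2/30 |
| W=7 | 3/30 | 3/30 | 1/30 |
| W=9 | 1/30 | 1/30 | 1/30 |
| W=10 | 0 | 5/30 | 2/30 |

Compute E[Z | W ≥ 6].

62/11

P(W ≥ 6) = 11/15.
Summing Z·P(W=x,Z=y) over the conditioning event gives 62/15.
E[Z | W ≥ 6] = (62/15) / (11/15) = 62/11.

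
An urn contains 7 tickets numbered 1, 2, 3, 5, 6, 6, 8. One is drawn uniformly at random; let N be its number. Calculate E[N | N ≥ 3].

28/5

P(N ≥ 3) = 5/7.
Σ over the event: 3·1/7 + 5·1/7 + 6·2/7 + 8·1/7 = 4.
E[N | N ≥ 3] = (4) / (5/7) = 28/5.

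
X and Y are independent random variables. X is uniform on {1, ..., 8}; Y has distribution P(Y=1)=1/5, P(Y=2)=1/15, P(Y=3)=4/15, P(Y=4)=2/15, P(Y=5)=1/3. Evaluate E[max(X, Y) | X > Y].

P(X > Y) = 7/12.
Summing max(X,Y)·P(x,y) over outcomes with X > Y gives 83/24.
E[max(X, Y) | X > Y] = (83/24) / (7/12) = 83/14.

83/14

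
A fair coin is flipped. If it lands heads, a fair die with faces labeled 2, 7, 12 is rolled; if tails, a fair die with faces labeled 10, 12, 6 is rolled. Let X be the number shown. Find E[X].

E[X | heads] = (2+7+12)/3 = 7.
E[X | tails] = (10+12+6)/3 = 28/3.
By the law of total expectation,
E[X] = (1/2)·(7) + (1/2)·(28/3) = 49/6.

49/6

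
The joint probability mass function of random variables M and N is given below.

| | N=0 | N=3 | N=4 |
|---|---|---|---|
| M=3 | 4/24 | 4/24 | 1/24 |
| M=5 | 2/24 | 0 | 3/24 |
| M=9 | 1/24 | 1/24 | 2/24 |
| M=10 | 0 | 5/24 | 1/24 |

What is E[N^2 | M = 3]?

52/9

P(M = 3) = 3/8.
Summing N^2·P(M=x,N=y) over the conditioning event gives 13/6.
E[N^2 | M = 3] = (13/6) / (3/8) = 52/9.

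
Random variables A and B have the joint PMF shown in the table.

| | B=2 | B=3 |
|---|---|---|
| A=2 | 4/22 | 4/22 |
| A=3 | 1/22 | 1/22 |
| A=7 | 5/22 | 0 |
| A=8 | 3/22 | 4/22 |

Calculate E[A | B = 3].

P(B = 3) = 9/22.
Σ A·P over the event = 2·(4/22) + 3·(1/22) + 8·(4/22) = 43/22.
E[A | B = 3] = (43/22) / (9/22) = 43/9.

43/9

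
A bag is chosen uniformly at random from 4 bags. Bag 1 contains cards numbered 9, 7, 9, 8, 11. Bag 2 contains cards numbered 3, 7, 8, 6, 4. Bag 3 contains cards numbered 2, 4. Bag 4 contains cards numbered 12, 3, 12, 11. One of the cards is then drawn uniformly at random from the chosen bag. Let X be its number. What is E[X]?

E[X | bag 1] = (9+7+9+8+11)/5 = 44/5.
E[X | bag 2] = (3+7+8+6+4)/5 = 28/5.
E[X | bag 3] = (2+4)/2 = 3.
E[X | bag 4] = (12+3+12+11)/4 = 19/2.
E[X] = (1/4)·(44/5) + (1/4)·(28/5) + (1/4)·(3) + (1/4)·(19/2) = 269/40.

269/40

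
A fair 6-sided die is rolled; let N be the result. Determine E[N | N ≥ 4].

Given N ≥ 4, N is equally likely to be any of {4, 5, 6}.
E[N | N ≥ 4] = (4 + 5 + 6) / 3 = 5.

5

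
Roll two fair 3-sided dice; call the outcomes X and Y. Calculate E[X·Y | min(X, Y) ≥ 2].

Outcomes with min(X, Y) ≥ 2: (2,2), (2,3), (3,2), (3,3), each with probability 1/9.
E[X·Y | min(X, Y) ≥ 2] = (4 + 6 + 6 + 9) / 4 = 25/4.

25/4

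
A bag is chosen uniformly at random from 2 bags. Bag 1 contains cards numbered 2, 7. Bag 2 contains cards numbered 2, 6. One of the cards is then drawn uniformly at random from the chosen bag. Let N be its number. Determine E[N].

17/4

E[N | bag 1] = (2+7)/2 = 9/2.
E[N | bag 2] = (2+6)/2 = 4.
E[N] = (1/2)·(9/2) + (1/2)·(4) = 17/4.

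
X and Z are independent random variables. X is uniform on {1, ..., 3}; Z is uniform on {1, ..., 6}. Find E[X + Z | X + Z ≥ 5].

P(X + Z ≥ 5) = 2/3.
Summing (X+Z)·P(x,y) over outcomes with X + Z ≥ 5 gives 79/18.
E[X + Z | X + Z ≥ 5] = (79/18) / (2/3) = 79/12.

79/12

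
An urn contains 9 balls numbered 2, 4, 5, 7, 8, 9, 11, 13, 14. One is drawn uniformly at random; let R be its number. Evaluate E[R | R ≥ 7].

P(R ≥ 7) = 2/3.
Σ over the event: 7·1/9 + 8·1/9 + 9·1/9 + 11·1/9 + 13·1/9 + 14·1/9 = 62/9.
E[R | R ≥ 7] = (62/9) / (2/3) = 31/3.

31/3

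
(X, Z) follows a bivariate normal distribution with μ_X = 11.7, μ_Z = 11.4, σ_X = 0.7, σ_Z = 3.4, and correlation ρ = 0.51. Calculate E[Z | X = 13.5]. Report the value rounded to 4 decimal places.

The regression of Z on X has slope ρ·σ_Z/σ_X and passes through (μ_X, μ_Z).
E[Z | X=13.5] = 11.4 + (0.51)·(3.4/0.7)·(13.5 − (11.7)) = 11.4 + (2.47714)·(1.8) = 15.8589.

15.8589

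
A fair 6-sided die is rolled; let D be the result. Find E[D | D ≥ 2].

Given D ≥ 2, D is equally likely to be any of {2, 3, 4, 5, 6}.
E[D | D ≥ 2] = (2 + 3 + 4 + 5 + 6) / 5 = 4.

4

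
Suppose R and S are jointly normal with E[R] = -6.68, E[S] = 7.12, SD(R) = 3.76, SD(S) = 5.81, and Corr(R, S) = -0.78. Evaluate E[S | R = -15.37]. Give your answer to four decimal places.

17.5938

For a bivariate normal, E[S | R=x] = μ_S + ρ·(σ_S/σ_R)·(x − μ_R).
E[S | R=-15.37] = 7.12 + (-0.78)·(5.81/3.76)·(-15.37 − (-6.68)) = 7.12 + (-1.20527)·(-8.69) = 17.5938.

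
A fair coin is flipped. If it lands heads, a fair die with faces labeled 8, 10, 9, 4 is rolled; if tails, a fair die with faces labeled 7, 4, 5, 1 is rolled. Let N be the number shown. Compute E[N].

E[N | heads] = (8+10+9+4)/4 = 31/4.
E[N | tails] = (7+4+5+1)/4 = 17/4.
E[N] = (1/2)·(31/4) + (1/2)·(17/4) = 6.

6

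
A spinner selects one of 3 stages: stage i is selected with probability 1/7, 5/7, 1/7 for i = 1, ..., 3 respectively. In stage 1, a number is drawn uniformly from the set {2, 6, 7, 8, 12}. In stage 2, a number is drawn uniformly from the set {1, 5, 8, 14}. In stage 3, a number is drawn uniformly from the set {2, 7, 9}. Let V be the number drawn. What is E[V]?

E[V | stage 1] = (2+6+7+8+12)/5 = 7.
E[V | stage 2] = (1+5+8+14)/4 = 7.
E[V | stage 3] = (2+7+9)/3 = 6.
By the law of total expectation,
E[V] = (1/7)·(7) + (5/7)·(7) + (1/7)·(6) = 48/7.

48/7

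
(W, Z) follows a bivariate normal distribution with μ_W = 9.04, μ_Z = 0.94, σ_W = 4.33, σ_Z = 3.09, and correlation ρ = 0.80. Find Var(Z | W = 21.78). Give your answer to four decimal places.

3.4373

Var(Z | W=x) = (1 − ρ²)·σ_Z².
Var(Z | W=21.78) = (3.09)²·(1 − (0.80)²) = 9.5481·0.36 = 3.4373.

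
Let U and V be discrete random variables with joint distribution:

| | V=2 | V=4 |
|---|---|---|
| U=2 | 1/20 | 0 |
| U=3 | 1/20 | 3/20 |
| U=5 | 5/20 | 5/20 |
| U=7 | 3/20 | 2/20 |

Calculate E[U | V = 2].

P(V = 2) = 1/2.
Summing U·P(U=x,V=y) over the conditioning event gives 51/20.
E[U | V = 2] = (51/20) / (1/2) = 51/10.

51/10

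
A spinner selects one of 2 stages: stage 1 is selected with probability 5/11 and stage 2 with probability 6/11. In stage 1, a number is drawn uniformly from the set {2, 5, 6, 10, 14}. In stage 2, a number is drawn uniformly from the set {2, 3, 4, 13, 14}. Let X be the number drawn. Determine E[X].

401/55

E[X | stage 1] = (2+5+6+10+14)/5 = 37/5.
E[X | stage 2] = (2+3+4+13+14)/5 = 36/5.
By the law of total expectation,
E[X] = (5/11)·(37/5) + (6/11)·(36/5) = 401/55.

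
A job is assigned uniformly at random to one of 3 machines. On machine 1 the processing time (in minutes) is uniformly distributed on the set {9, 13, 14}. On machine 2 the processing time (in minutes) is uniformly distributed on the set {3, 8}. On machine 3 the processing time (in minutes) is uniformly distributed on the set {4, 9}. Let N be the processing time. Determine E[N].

8

E[N | machine 1] = (9+13+14)/3 = 12.
E[N | machine 2] = (3+8)/2 = 11/2.
E[N | machine 3] = (4+9)/2 = 13/2.
E[N] = (1/3)·(12) + (1/3)·(11/2) + (1/3)·(13/2) = 8.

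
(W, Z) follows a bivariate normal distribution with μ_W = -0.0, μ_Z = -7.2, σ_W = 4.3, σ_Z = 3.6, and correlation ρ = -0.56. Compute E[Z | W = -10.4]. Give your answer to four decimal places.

-2.3241

For a bivariate normal, E[Z | W=x] = μ_Z + ρ·(σ_Z/σ_W)·(x − μ_W).
E[Z | W=-10.4] = -7.2 + (-0.56)·(3.6/4.3)·(-10.4 − (-0.0)) = -7.2 + (-0.46884)·(-10.4) = -2.3241.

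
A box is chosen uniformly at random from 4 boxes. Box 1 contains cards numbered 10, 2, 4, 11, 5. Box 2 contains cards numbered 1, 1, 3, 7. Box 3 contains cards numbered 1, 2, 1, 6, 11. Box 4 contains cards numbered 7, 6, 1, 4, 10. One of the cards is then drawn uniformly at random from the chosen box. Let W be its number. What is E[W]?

24/5

E[W | box 1] = (10+2+4+11+5)/5 = 32/5.
E[W | box 2] = (1+1+3+7)/4 = 3.
E[W | box 3] = (1+2+1+6+11)/5 = 21/5.
E[W | box 4] = (7+6+1+4+10)/5 = 28/5.
E[W] = (1/4)·(32/5) + (1/4)·(3) + (1/4)·(21/5) + (1/4)·(28/5) = 24/5.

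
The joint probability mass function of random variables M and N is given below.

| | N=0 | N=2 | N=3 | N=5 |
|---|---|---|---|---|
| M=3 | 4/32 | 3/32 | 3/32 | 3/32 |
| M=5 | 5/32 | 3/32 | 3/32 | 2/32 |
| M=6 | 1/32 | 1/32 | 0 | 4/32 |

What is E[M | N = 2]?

30/7

P(N = 2) = 7/32.
Σ M·P over the event = 3·(3/32) + 5·(3/32) + 6·(1/32) = 15/16.
E[M | N = 2] = (15/16) / (7/32) = 30/7.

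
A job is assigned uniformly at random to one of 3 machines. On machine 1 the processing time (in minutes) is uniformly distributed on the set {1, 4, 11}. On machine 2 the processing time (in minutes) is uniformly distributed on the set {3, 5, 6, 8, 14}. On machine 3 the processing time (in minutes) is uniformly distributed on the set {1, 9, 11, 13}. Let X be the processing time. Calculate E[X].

E[X | machine 1] = (1+4+11)/3 = 16/3.
E[X | machine 2] = (3+5+6+8+14)/5 = 36/5.
E[X | machine 3] = (1+9+11+13)/4 = 17/2.
By the law of total expectation,
E[X] = (1/3)·(16/3) + (1/3)·(36/5) + (1/3)·(17/2) = 631/90.

631/90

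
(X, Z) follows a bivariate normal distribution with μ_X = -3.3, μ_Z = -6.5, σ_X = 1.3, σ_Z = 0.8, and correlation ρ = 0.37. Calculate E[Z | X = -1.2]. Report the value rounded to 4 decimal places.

E[Z | X=x] = μ_Z + ρ(σ_Z/σ_X)(x − μ_X) for jointly normal variables.
E[Z | X=-1.2] = -6.5 + (0.37)·(0.8/1.3)·(-1.2 − (-3.3)) = -6.5 + (0.227692)·(2.1) = -6.0218.

-6.0218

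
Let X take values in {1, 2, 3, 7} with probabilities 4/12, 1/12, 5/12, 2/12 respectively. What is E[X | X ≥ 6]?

P(X ≥ 6) = 1/6.
Σ over the event: 7·1/6 = 7/6.
E[X | X ≥ 6] = (7/6) / (1/6) = 7.

7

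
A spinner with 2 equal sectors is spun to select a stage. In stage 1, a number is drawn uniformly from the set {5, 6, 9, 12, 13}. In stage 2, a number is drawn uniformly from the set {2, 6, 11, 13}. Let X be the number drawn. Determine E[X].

17/2

E[X | stage 1] = (5+6+9+12+13)/5 = 9.
E[X | stage 2] = (2+6+11+13)/4 = 8.
By the law of total expectation,
E[X] = (1/2)·(9) + (1/2)·(8) = 17/2.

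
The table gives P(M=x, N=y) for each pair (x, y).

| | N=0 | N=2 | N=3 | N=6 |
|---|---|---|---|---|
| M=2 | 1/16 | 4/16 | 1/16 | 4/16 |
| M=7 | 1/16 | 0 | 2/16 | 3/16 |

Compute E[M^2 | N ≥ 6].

P(N ≥ 6) = 7/16.
Σ M^2·P over the event = 4·(4/16) + 49·(3/16) = 163/16.
E[M^2 | N ≥ 6] = (163/16) / (7/16) = 163/7.

163/7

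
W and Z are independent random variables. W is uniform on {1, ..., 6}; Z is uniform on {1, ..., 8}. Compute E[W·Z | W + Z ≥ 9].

P(W + Z ≥ 9) = 7/16.
Summing WZ·P(x,y) over outcomes with W + Z ≥ 9 gives 553/48.
E[W·Z | W + Z ≥ 9] = (553/48) / (7/16) = 79/3.

79/3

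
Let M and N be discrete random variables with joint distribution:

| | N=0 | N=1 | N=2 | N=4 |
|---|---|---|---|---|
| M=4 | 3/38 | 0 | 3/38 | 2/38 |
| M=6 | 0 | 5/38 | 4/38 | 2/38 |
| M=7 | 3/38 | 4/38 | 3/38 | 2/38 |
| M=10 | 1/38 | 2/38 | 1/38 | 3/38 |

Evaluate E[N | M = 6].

21/11

P(M = 6) = 11/38.
Σ N·P over the event = 1·(5/38) + 2·(4/38) + 4·(2/38) = 21/38.
E[N | M = 6] = (21/38) / (11/38) = 21/11.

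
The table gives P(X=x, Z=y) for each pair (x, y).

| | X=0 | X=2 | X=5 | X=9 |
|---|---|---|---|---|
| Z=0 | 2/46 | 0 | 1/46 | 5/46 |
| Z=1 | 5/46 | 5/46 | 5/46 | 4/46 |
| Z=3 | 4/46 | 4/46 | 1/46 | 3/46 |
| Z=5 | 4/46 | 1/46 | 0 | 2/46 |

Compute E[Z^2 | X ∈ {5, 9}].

P(X ∈ {5, 9}) = 21/46.
Σ Z^2·P over the event = 0·(1/46) + 1·(5/46) + 9·(1/46) + 0·(5/46) + 1·(4/46) + 9·(3/46) + 25·(2/46) = 95/46.
E[Z^2 | X ∈ {5, 9}] = (95/46) / (21/46) = 95/21.

95/21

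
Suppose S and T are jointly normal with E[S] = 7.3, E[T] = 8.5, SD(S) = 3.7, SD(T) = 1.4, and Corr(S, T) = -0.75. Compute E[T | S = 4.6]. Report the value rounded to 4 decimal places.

The regression of T on S has slope ρ·σ_T/σ_S and passes through (μ_S, μ_T).
E[T | S=4.6] = 8.5 + (-0.75)·(1.4/3.7)·(4.6 − (7.3)) = 8.5 + (-0.28378)·(-2.7) = 9.2662.

9.2662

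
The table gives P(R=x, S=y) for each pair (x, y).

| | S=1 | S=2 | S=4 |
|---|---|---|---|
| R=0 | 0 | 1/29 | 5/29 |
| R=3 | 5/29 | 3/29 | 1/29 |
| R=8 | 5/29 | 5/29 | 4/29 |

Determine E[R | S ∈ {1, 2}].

104/19

P(S ∈ {1, 2}) = 19/29.
Summing R·P(R=x,S=y) over the conditioning event gives 104/29.
E[R | S ∈ {1, 2}] = (104/29) / (19/29) = 104/19.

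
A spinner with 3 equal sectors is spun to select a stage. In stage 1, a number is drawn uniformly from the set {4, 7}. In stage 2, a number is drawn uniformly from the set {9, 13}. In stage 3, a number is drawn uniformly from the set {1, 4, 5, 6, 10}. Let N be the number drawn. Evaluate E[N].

E[N | stage 1] = (4+7)/2 = 11/2.
E[N | stage 2] = (9+13)/2 = 11.
E[N | stage 3] = (1+4+5+6+10)/5 = 26/5.
By the law of total expectation,
E[N] = (1/3)·(11/2) + (1/3)·(11) + (1/3)·(26/5) = 217/30.

217/30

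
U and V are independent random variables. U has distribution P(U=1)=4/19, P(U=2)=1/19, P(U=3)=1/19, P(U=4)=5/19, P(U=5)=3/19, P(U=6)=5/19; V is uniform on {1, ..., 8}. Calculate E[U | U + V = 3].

P(U + V = 3) = 5/152.
Summing U·P(x,y) over outcomes with U + V = 3 gives 3/76.
E[U | U + V = 3] = (3/76) / (5/152) = 6/5.

6/5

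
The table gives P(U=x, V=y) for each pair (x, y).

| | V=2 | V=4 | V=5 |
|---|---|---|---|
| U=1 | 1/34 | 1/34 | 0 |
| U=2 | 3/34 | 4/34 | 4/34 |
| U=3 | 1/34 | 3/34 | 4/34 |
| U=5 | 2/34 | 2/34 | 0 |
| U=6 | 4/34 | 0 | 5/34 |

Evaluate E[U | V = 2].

P(V = 2) = 11/34.
Σ U·P over the event = 1·(1/34) + 2·(3/34) + 3·(1/34) + 5·(2/34) + 6·(4/34) = 22/17.
E[U | V = 2] = (22/17) / (11/34) = 4.

4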